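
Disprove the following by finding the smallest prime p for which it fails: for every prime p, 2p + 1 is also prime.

A counterexample is any prime p such that 2p + 1 is not prime; we check each in order.
p = 2: 2p + 1 = 5, prime.
p = 3: 2p + 1 = 7, prime.
p = 5: 2p + 1 = 11, prime.
p = 7: 2p + 1 = 15 = 3 × 5, not prime.
So p = 7 is the smallest counterexample.

p = 7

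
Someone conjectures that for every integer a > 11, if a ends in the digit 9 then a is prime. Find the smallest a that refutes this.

A counterexample is any integer a > 11 such that a ends in the digit 9 but a is not prime; we check each in order.
a = 19: 19 ends in 9 and is prime.
a = 29: 29 ends in 9 and is prime.
a = 39: 39 ends in 9; 39 = 3 × 13, composite.
So a = 39 is the smallest counterexample.

a = 39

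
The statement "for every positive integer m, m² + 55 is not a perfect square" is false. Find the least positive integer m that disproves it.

For m = 1, 2 the conclusion holds.
m = 3: 3² + 55 = 64 = 8², a perfect square.
Hence m = 3 is a counterexample.

m = 3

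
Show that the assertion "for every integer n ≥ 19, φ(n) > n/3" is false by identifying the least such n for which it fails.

A counterexample is any integer n ≥ 19 such that the claim fails; we check each in order.
The first 5 eligible values, up to n = 23, all satisfy the conclusion.
n = 24: φ(24) = 8 and 24/3 = 8, so φ(24) ≤ 24/3.
Thus n = 24 disproves the claim, and no smaller n works.

n = 24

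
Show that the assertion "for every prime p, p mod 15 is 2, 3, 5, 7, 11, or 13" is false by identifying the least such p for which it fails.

Check each prime p in order until the claim fails.
p = 2: 2 mod 15 = 2.
p = 3: 3 mod 15 = 3.
p = 5: 5 mod 15 = 5.
p = 7: 7 mod 15 = 7.
p = 11: 11 mod 15 = 11.
p = 13: 13 mod 15 = 13.
p = 17: 17 mod 15 = 2.
p = 19: 19 mod 15 = 4 — not in {2, 3, 5, 7, 11, 13}.

p = 19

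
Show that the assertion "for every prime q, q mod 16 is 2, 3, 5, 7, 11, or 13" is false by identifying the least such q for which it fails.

q = 17

The first 6 eligible values, up to q = 13, all satisfy the conclusion.
q = 17: 17 mod 16 = 1 — not in {2, 3, 5, 7, 11, 13}.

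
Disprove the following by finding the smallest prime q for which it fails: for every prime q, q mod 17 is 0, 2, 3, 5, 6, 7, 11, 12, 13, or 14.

We need the least prime q for which the claim fails.
The first 13 eligible values, up to q = 41, all satisfy the conclusion.
q = 43: 43 mod 17 = 9 — not in {0, 2, 3, 5, 6, 7, 11, 12, 13, 14}.
So q = 43 is the smallest counterexample.

q = 43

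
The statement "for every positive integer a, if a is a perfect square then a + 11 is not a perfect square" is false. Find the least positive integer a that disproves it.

a = 25

Check each positive integer a in order until a is a perfect square but a + 11 is a perfect square.
For a = 1, 4, 9, 16 the conclusion holds.
a = 25: 25 = 5² and 25 + 11 = 36 = 6².
Thus a = 25 disproves the claim, and no smaller a works.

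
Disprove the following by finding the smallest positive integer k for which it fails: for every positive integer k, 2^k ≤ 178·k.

k = 11

Check each positive integer k in order until 2^k > 178·k.
For k = 1, 2, 3, 4, 5, 6, 7, 8, 9, 10 the conclusion holds.
k = 11: 2^k = 2048 and 178·k = 1958, so 2048 > 1958.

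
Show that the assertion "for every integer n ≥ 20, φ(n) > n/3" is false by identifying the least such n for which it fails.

n = 24

We need the least integer n ≥ 20 for which the claim fails.
n = 20: φ(20) = 8 and 20/3 = 20/3, so φ(20) > 20/3.
n = 21: φ(21) = 12 and 21/3 = 7, so φ(21) > 21/3.
n = 22: φ(22) = 10 and 22/3 = 22/3, so φ(22) > 22/3.
n = 23: φ(23) = 22 and 23/3 = 23/3, so φ(23) > 23/3.
n = 24: φ(24) = 8 and 24/3 = 8, so φ(24) ≤ 24/3.
Thus n = 24 disproves the claim, and no smaller n works.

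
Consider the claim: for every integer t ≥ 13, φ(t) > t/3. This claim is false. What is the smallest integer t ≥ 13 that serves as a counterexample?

t = 18

A counterexample is any integer t ≥ 13 such that the claim fails; we check each in order.
For t = 13, 14, 15, 16, 17 the conclusion holds.
t = 18: φ(18) = 6 and 18/3 = 6, so φ(18) ≤ 18/3.
Thus t = 18 disproves the claim, and no smaller t works.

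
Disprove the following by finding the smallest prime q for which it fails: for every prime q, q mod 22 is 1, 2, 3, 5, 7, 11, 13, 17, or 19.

We need the least prime q for which the claim fails.
For q = 2, 3, 5, 7, 11, 13, 17, 19, 23, 29 the conclusion holds.
q = 31: 31 mod 22 = 9 — not in {1, 2, 3, 5, 7, 11, 13, 17, 19}.
So q = 31 is the smallest counterexample.

q = 31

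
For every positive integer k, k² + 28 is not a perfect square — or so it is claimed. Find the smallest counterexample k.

k = 6

Check each positive integer k in order until k² + 28 is a perfect square.
For k = 1, 2, 3, 4, 5 the conclusion holds.
k = 6: 6² + 28 = 64 = 8², a perfect square.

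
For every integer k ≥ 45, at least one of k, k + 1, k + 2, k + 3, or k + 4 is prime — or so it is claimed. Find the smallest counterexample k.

k = 48

Check each integer k ≥ 45 in order until k, k + 1, k + 2, k + 3, k + 4 are all composite.
k = 45: 47 is prime.
k = 46: 47 is prime.
k = 47: 47 is prime.
k = 48: 48 = 2 × 24; 49 = 7 × 7; 50 = 2 × 25; 51 = 3 × 17; 52 = 2 × 26 — all composite.
Thus k = 48 disproves the claim, and no smaller k works.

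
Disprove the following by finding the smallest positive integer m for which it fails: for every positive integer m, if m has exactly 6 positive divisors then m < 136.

m = 147

We need the least positive integer m for which m has exactly 6 positive divisors but the claim fails.
The first 19 eligible values, up to m = 124, all satisfy the conclusion.
m = 147: τ(147) = 6; 147 ≥ 136.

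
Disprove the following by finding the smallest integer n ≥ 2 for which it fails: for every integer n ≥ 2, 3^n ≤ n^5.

n = 11

We need the least integer n ≥ 2 for which 3^n > n^5.
The first 9 eligible values, up to n = 10, all satisfy the conclusion.
n = 11: 3^n = 177147 and n^5 = 161051, so 177147 > 161051.
Hence n = 11 is a counterexample.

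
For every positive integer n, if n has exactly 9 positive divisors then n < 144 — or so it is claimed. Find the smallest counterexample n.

We need the least positive integer n for which n has exactly 9 positive divisors but the claim fails.
n = 36: τ(36) = 9; 36 < 144.
n = 100: τ(100) = 9; 100 < 144.
n = 196: τ(196) = 9; 196 ≥ 144.
So n = 196 is the smallest counterexample.

n = 196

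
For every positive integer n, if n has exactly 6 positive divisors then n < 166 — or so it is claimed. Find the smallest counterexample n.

n = 171

For n = 12, 18, 20, 28, …, 148, 153, 164 the conclusion holds.
n = 171: τ(171) = 6; 171 ≥ 166.
Thus n = 171 disproves the claim, and no smaller n works.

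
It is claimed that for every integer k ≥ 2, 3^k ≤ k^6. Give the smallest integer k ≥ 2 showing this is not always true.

k = 15

For k = 2, 3, 4, 5, …, 12, 13, 14 the conclusion holds.
k = 15: 3^k = 14348907 and k^6 = 11390625, so 14348907 > 11390625.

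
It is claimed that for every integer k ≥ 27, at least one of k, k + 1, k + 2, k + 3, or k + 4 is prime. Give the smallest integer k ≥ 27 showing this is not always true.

A counterexample is any integer k ≥ 27 such that k, k + 1, k + 2, k + 3, k + 4 are all composite; we check each in order.
k = 27: 29 is prime.
k = 28: 29 is prime.
k = 29: 29 is prime.
k = 30: 31 is prime.
k = 31: 31 is prime.
k = 32: 32 = 2 × 16; 33 = 3 × 11; 34 = 2 × 17; 35 = 5 × 7; 36 = 2 × 18 — all composite.
So k = 32 is the smallest counterexample.

k = 32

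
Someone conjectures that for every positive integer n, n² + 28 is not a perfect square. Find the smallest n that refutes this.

Check each positive integer n in order until n² + 28 is a perfect square.
n = 1: 1² + 28 = 29, not a perfect square.
n = 2: 2² + 28 = 32, not a perfect square.
n = 3: 3² + 28 = 37, not a perfect square.
n = 4: 4² + 28 = 44, not a perfect square.
n = 5: 5² + 28 = 53, not a perfect square.
n = 6: 6² + 28 = 64 = 8², a perfect square.

n = 6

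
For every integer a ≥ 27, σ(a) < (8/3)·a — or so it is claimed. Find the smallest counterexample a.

a = 60

A counterexample is any integer a ≥ 27 such that the claim fails; we check each in order.
The first 33 eligible values, up to a = 59, all satisfy the conclusion.
a = 60: σ(60) = 168; 168 ≥ 160.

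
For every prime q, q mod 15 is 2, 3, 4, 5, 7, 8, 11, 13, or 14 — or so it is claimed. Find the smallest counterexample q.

q = 31

Check each prime q in order until the claim fails.
For q = 2, 3, 5, 7, 11, 13, 17, 19, 23, 29 the conclusion holds.
q = 31: 31 mod 15 = 1 — not in {2, 3, 4, 5, 7, 8, 11, 13, 14}.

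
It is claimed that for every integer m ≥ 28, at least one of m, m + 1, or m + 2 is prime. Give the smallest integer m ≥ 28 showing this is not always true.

m = 32

Check each integer m ≥ 28 in order until m, m + 1, m + 2 are all composite.
For m = 28, 29, 30, 31 the conclusion holds.
m = 32: 32 = 2 × 16; 33 = 3 × 11; 34 = 2 × 17 — all composite.
Thus m = 32 disproves the claim, and no smaller m works.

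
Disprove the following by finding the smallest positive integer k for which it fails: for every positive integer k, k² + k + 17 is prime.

k = 16

A counterexample is any positive integer k such that k² + k + 17 is not prime; we check each in order.
The first 15 eligible values, up to k = 15, all satisfy the conclusion.
k = 16: k² + k + 17 = 289 = 17 × 17, composite.
Hence k = 16 is a counterexample.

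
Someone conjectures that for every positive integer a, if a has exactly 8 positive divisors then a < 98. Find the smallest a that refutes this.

a = 102

A counterexample is any positive integer a such that a has exactly 8 positive divisors but the claim fails; we check each in order.
For a = 24, 30, 40, 42, 54, 56, 66, 70, 78, 88 the conclusion holds.
a = 102: τ(102) = 8; 102 ≥ 98.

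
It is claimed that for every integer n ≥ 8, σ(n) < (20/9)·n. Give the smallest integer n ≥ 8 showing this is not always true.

n = 12

For n = 8, 9, 10, 11 the conclusion holds.
n = 12: σ(12) = 28; 28 ≥ 80/3.
Thus n = 12 disproves the claim, and no smaller n works.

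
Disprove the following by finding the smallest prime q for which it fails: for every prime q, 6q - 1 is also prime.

We need the least prime q for which 6q - 1 is not prime.
q = 2: 6q - 1 = 11, prime.
q = 3: 6q - 1 = 17, prime.
q = 5: 6q - 1 = 29, prime.
q = 7: 6q - 1 = 41, prime.
q = 11: 6q - 1 = 65 = 5 × 13, not prime.

q = 11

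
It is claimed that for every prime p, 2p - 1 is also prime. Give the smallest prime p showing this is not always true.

p = 5

Check each prime p in order until 2p - 1 is not prime.
For p = 2, 3 the conclusion holds.
p = 5: 2p - 1 = 9 = 3 × 3, not prime.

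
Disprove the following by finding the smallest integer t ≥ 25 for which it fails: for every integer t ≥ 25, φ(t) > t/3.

t = 30

A counterexample is any integer t ≥ 25 such that the claim fails; we check each in order.
For t = 25, 26, 27, 28, 29 the conclusion holds.
t = 30: φ(30) = 8 and 30/3 = 10, so φ(30) ≤ 30/3.
Hence t = 30 is a counterexample.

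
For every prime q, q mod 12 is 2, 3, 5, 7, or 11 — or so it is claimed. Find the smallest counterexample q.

We need the least prime q for which the claim fails.
For q = 2, 3, 5, 7, 11 the conclusion holds.
q = 13: 13 mod 12 = 1 — not in {2, 3, 5, 7, 11}.
So q = 13 is the smallest counterexample.

q = 13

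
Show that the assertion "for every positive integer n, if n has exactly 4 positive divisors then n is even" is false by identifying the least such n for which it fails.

For n = 6, 8, 10, 14 the conclusion holds.
n = 15: divisors of 15: 1, 3, 5, 15; 15 is odd.
Thus n = 15 disproves the claim, and no smaller n works.

n = 15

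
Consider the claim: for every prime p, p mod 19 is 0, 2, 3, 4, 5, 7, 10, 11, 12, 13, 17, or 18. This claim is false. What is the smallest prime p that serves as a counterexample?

p = 47

A counterexample is any prime p such that the claim fails; we check each in order.
For p = 2, 3, 5, 7, …, 37, 41, 43 the conclusion holds.
p = 47: 47 mod 19 = 9 — not in {0, 2, 3, 4, 5, 7, 10, 11, 12, 13, 17, 18}.
So p = 47 is the smallest counterexample.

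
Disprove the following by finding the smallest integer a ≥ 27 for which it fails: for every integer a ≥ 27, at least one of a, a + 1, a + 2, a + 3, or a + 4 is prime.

Check each integer a ≥ 27 in order until a, a + 1, a + 2, a + 3, a + 4 are all composite.
The first 5 eligible values, up to a = 31, all satisfy the conclusion.
a = 32: 32 = 2 × 16; 33 = 3 × 11; 34 = 2 × 17; 35 = 5 × 7; 36 = 2 × 18 — all composite.

a = 32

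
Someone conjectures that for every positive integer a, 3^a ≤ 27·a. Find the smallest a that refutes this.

a = 5

For a = 1, 2, 3, 4 the conclusion holds.
a = 5: 3^a = 243 and 27·a = 135, so 243 > 135.
So a = 5 is the smallest counterexample.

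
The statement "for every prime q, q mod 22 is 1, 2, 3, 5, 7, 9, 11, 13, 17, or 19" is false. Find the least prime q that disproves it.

We need the least prime q for which the claim fails.
The first 11 eligible values, up to q = 31, all satisfy the conclusion.
q = 37: 37 mod 22 = 15 — not in {1, 2, 3, 5, 7, 9, 11, 13, 17, 19}.

q = 37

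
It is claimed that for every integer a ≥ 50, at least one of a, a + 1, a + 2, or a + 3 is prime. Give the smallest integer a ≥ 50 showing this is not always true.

We need the least integer a ≥ 50 for which a, a + 1, a + 2, a + 3 are all composite.
For a = 50, 51, 52, 53 the conclusion holds.
a = 54: 54 = 2 × 27; 55 = 5 × 11; 56 = 2 × 28; 57 = 3 × 19 — all composite.
So a = 54 is the smallest counterexample.

a = 54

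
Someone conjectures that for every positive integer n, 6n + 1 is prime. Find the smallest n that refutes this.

We need the least positive integer n for which 6n + 1 is not prime.
n = 1: 6n + 1 = 7, prime.
n = 2: 6n + 1 = 13, prime.
n = 3: 6n + 1 = 19, prime.
n = 4: 6n + 1 = 25 = 5 × 5, composite.
Thus n = 4 disproves the claim, and no smaller n works.

n = 4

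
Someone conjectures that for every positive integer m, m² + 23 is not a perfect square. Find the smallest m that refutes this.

We need the least positive integer m for which m² + 23 is a perfect square.
For m = 1, 2, 3, 4, 5, 6, 7, 8, 9, 10 the conclusion holds.
m = 11: 11² + 23 = 144 = 12², a perfect square.

m = 11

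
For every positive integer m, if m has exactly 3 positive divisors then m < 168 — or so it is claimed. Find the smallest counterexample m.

We need the least positive integer m for which m has exactly 3 positive divisors but the claim fails.
For m = 4, 9, 25, 49, 121 the conclusion holds.
m = 169: τ(169) = 3; 169 ≥ 168.
Hence m = 169 is a counterexample.

m = 169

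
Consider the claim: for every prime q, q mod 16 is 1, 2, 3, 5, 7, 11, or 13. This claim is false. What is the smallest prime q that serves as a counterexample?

q = 31

For q = 2, 3, 5, 7, 11, 13, 17, 19, 23, 29 the conclusion holds.
q = 31: 31 mod 16 = 15 — not in {1, 2, 3, 5, 7, 11, 13}.
So q = 31 is the smallest counterexample.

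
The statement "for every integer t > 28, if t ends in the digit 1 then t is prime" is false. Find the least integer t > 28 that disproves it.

A counterexample is any integer t > 28 such that t ends in the digit 1 but t is not prime; we check each in order.
For t = 31, 41 the conclusion holds.
t = 51: 51 ends in 1; 51 = 3 × 17, composite.
Hence t = 51 is a counterexample.

t = 51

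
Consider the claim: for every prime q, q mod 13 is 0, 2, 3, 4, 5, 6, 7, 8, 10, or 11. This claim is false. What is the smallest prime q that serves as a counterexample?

q = 53

The first 15 eligible values, up to q = 47, all satisfy the conclusion.
q = 53: 53 mod 13 = 1 — not in {0, 2, 3, 4, 5, 6, 7, 8, 10, 11}.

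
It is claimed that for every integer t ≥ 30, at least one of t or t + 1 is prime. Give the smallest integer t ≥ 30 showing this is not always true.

We need the least integer t ≥ 30 for which t, t + 1 are both composite.
t = 30: 31 is prime.
t = 31: 31 is prime.
t = 32: 32 = 2 × 16; 33 = 3 × 11 — both composite.

t = 32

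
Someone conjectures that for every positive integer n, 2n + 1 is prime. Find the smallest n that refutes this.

n = 4

A counterexample is any positive integer n such that 2n + 1 is not prime; we check each in order.
n = 1: 2n + 1 = 3, prime.
n = 2: 2n + 1 = 5, prime.
n = 3: 2n + 1 = 7, prime.
n = 4: 2n + 1 = 9 = 3 × 3, composite.
Thus n = 4 disproves the claim, and no smaller n works.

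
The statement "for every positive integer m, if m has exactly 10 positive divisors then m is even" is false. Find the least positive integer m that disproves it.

m = 405

For m = 48, 80, 112, 162, 176, 208, 272, 304, 368 the conclusion holds.
m = 405: divisors of 405: 10 divisors; 405 is odd.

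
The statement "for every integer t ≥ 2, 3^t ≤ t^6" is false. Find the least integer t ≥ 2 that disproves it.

t = 15

A counterexample is any integer t ≥ 2 such that 3^t > t^6; we check each in order.
For t = 2, 3, 4, 5, …, 12, 13, 14 the conclusion holds.
t = 15: 3^t = 14348907 and t^6 = 11390625, so 14348907 > 11390625.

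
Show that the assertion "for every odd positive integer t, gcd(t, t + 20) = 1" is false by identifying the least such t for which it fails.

Check each odd positive integer t in order until gcd(t, t + 20) > 1.
t = 1: gcd(1, 21) = 1.
t = 3: gcd(3, 23) = 1.
t = 5: gcd(5, 25) = 5.
So t = 5 is the smallest counterexample.

t = 5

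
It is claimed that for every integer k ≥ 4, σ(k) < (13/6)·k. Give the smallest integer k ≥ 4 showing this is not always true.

k = 12

k = 4: σ(4) = 7; 7 < 26/3.
k = 5: σ(5) = 6; 6 < 65/6.
k = 6: σ(6) = 12; 12 < 13.
k = 7: σ(7) = 8; 8 < 91/6.
k = 8: σ(8) = 15; 15 < 52/3.
k = 9: σ(9) = 13; 13 < 39/2.
k = 10: σ(10) = 18; 18 < 65/3.
k = 11: σ(11) = 12; 12 < 143/6.
k = 12: σ(12) = 28; 28 ≥ 26.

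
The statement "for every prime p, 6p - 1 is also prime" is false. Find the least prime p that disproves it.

p = 11

For p = 2, 3, 5, 7 the conclusion holds.
p = 11: 6p - 1 = 65 = 5 × 13, not prime.
Thus p = 11 disproves the claim, and no smaller p works.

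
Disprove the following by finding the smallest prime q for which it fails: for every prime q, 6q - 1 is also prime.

q = 11

For q = 2, 3, 5, 7 the conclusion holds.
q = 11: 6q - 1 = 65 = 5 × 13, not prime.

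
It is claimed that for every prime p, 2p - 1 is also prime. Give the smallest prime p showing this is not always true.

We need the least prime p for which 2p - 1 is not prime.
p = 2: 2p - 1 = 3, prime.
p = 3: 2p - 1 = 5, prime.
p = 5: 2p - 1 = 9 = 3 × 3, not prime.

p = 5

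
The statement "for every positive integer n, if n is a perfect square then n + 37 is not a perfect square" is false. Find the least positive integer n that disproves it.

The first 17 eligible values, up to n = 289, all satisfy the conclusion.
n = 324: 324 = 18² and 324 + 37 = 361 = 19².

n = 324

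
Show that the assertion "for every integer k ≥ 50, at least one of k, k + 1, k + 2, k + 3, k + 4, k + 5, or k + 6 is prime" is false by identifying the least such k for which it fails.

For k = 50, 51, 52, 53, …, 87, 88, 89 the conclusion holds.
k = 90: 90 = 2 × 45; 91 = 7 × 13; 92 = 2 × 46; 93 = 3 × 31; 94 = 2 × 47; 95 = 5 × 19; 96 = 2 × 48 — all composite.
Thus k = 90 disproves the claim, and no smaller k works.

k = 90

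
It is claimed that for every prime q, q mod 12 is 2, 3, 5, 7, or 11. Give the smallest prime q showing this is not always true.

q = 13

Check each prime q in order until the claim fails.
The first 5 eligible values, up to q = 11, all satisfy the conclusion.
q = 13: 13 mod 12 = 1 — not in {2, 3, 5, 7, 11}.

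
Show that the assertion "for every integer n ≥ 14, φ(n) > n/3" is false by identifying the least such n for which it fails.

The first 4 eligible values, up to n = 17, all satisfy the conclusion.
n = 18: φ(18) = 6 and 18/3 = 6, so φ(18) ≤ 18/3.

n = 18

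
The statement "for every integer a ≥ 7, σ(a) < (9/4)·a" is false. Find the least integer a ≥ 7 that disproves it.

A counterexample is any integer a ≥ 7 such that the claim fails; we check each in order.
a = 7: σ(7) = 8; 8 < 63/4.
a = 8: σ(8) = 15; 15 < 18.
a = 9: σ(9) = 13; 13 < 81/4.
a = 10: σ(10) = 18; 18 < 45/2.
a = 11: σ(11) = 12; 12 < 99/4.
a = 12: σ(12) = 28; 28 ≥ 27.

a = 12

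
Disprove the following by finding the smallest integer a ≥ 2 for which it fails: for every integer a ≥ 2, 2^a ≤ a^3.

We need the least integer a ≥ 2 for which 2^a > a^3.
The first 8 eligible values, up to a = 9, all satisfy the conclusion.
a = 10: 2^a = 1024 and a^3 = 1000, so 1024 > 1000.

a = 10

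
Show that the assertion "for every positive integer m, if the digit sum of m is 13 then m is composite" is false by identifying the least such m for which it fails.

m = 67

For m = 49, 58 the conclusion holds.
m = 67: digit sum 13; 67 is prime, not composite.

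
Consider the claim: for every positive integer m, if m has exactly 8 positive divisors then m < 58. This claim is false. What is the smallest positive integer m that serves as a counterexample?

A counterexample is any positive integer m such that m has exactly 8 positive divisors but the claim fails; we check each in order.
The first 6 eligible values, up to m = 56, all satisfy the conclusion.
m = 66: τ(66) = 8; 66 ≥ 58.
So m = 66 is the smallest counterexample.

m = 66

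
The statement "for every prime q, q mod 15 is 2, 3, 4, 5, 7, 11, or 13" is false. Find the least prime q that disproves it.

q = 23

q = 2: 2 mod 15 = 2.
q = 3: 3 mod 15 = 3.
q = 5: 5 mod 15 = 5.
q = 7: 7 mod 15 = 7.
q = 11: 11 mod 15 = 11.
q = 13: 13 mod 15 = 13.
q = 17: 17 mod 15 = 2.
q = 19: 19 mod 15 = 4.
q = 23: 23 mod 15 = 8 — not in {2, 3, 4, 5, 7, 11, 13}.
So q = 23 is the smallest counterexample.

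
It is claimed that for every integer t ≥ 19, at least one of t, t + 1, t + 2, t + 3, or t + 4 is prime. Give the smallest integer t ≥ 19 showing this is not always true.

Check each integer t ≥ 19 in order until t, t + 1, t + 2, t + 3, t + 4 are all composite.
For t = 19, 20, 21, 22, 23 the conclusion holds.
t = 24: 24 = 2 × 12; 25 = 5 × 5; 26 = 2 × 13; 27 = 3 × 9; 28 = 2 × 14 — all composite.
Hence t = 24 is a counterexample.

t = 24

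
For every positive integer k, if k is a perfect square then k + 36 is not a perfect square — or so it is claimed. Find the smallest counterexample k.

k = 1: 1 + 36 = 37, not a perfect square.
k = 4: 4 + 36 = 40, not a perfect square.
k = 9: 9 + 36 = 45, not a perfect square.
k = 16: 16 + 36 = 52, not a perfect square.
k = 25: 25 + 36 = 61, not a perfect square.
k = 36: 36 + 36 = 72, not a perfect square.
k = 49: 49 + 36 = 85, not a perfect square.
k = 64: 64 = 8² and 64 + 36 = 100 = 10².

k = 64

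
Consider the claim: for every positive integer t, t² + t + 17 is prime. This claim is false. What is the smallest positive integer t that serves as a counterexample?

t = 16

A counterexample is any positive integer t such that t² + t + 17 is not prime; we check each in order.
The first 15 eligible values, up to t = 15, all satisfy the conclusion.
t = 16: t² + t + 17 = 289 = 17 × 17, composite.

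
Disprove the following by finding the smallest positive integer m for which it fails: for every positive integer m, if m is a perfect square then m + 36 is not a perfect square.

Check each positive integer m in order until m is a perfect square but m + 36 is a perfect square.
The first 7 eligible values, up to m = 49, all satisfy the conclusion.
m = 64: 64 = 8² and 64 + 36 = 100 = 10².

m = 64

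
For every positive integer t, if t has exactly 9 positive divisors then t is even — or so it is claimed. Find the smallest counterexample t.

Check each positive integer t in order until t has exactly 9 positive divisors but t is odd.
t = 36: divisors of 36: 9 divisors; 36 is even.
t = 100: divisors of 100: 9 divisors; 100 is even.
t = 196: divisors of 196: 9 divisors; 196 is even.
t = 225: divisors of 225: 9 divisors; 225 is odd.
Thus t = 225 disproves the claim, and no smaller t works.

t = 225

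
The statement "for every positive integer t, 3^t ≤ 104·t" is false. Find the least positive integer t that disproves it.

t = 6

We need the least positive integer t for which 3^t > 104·t.
The first 5 eligible values, up to t = 5, all satisfy the conclusion.
t = 6: 3^t = 729 and 104·t = 624, so 729 > 624.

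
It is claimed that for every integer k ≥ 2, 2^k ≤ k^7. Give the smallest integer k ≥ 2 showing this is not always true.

k = 37

The first 35 eligible values, up to k = 36, all satisfy the conclusion.
k = 37: 2^k = 137438953472 and k^7 = 94931877133, so 137438953472 > 94931877133.
So k = 37 is the smallest counterexample.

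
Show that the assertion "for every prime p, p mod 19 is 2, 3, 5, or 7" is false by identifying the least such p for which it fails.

p = 11

A counterexample is any prime p such that the claim fails; we check each in order.
The first 4 eligible values, up to p = 7, all satisfy the conclusion.
p = 11: 11 mod 19 = 11 — not in {2, 3, 5, 7}.
Hence p = 11 is a counterexample.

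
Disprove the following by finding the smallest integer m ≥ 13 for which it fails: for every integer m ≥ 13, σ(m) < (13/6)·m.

m = 18

Check each integer m ≥ 13 in order until the claim fails.
m = 13: σ(13) = 14; 14 < 169/6.
m = 14: σ(14) = 24; 24 < 91/3.
m = 15: σ(15) = 24; 24 < 65/2.
m = 16: σ(16) = 31; 31 < 104/3.
m = 17: σ(17) = 18; 18 < 221/6.
m = 18: σ(18) = 39; 39 ≥ 39.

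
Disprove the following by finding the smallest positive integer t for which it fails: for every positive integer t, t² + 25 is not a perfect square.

t = 12

Check each positive integer t in order until t² + 25 is a perfect square.
The first 11 eligible values, up to t = 11, all satisfy the conclusion.
t = 12: 12² + 25 = 169 = 13², a perfect square.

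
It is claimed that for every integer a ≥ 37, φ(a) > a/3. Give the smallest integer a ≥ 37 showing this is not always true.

We need the least integer a ≥ 37 for which the claim fails.
For a = 37, 38, 39, 40, 41 the conclusion holds.
a = 42: φ(42) = 12 and 42/3 = 14, so φ(42) ≤ 42/3.
So a = 42 is the smallest counterexample.

a = 42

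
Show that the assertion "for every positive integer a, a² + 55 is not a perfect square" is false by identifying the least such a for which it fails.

a = 1: 1² + 55 = 56, not a perfect square.
a = 2: 2² + 55 = 59, not a perfect square.
a = 3: 3² + 55 = 64 = 8², a perfect square.
Thus a = 3 disproves the claim, and no smaller a works.

a = 3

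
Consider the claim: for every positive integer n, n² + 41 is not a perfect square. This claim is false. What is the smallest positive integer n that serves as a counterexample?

n = 20

For n = 1, 2, 3, 4, …, 17, 18, 19 the conclusion holds.
n = 20: 20² + 41 = 441 = 21², a perfect square.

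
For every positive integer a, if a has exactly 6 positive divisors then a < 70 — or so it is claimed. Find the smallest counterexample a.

A counterexample is any positive integer a such that a has exactly 6 positive divisors but the claim fails; we check each in order.
For a = 12, 18, 20, 28, …, 52, 63, 68 the conclusion holds.
a = 75: τ(75) = 6; 75 ≥ 70.
Thus a = 75 disproves the claim, and no smaller a works.

a = 75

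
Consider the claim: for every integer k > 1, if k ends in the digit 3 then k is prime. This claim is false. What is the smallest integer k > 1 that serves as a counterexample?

k = 33

A counterexample is any integer k > 1 such that k ends in the digit 3 but k is not prime; we check each in order.
For k = 3, 13, 23 the conclusion holds.
k = 33: 33 ends in 3; 33 = 3 × 11, composite.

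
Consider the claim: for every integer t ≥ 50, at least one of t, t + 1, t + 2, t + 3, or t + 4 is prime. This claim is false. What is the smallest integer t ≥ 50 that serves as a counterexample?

Check each integer t ≥ 50 in order until t, t + 1, t + 2, t + 3, t + 4 are all composite.
The first 4 eligible values, up to t = 53, all satisfy the conclusion.
t = 54: 54 = 2 × 27; 55 = 5 × 11; 56 = 2 × 28; 57 = 3 × 19; 58 = 2 × 29 — all composite.

t = 54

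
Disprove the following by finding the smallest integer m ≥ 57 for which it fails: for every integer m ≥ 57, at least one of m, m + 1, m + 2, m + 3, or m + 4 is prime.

For m = 57, 58, 59, 60, 61 the conclusion holds.
m = 62: 62 = 2 × 31; 63 = 3 × 21; 64 = 2 × 32; 65 = 5 × 13; 66 = 2 × 33 — all composite.
So m = 62 is the smallest counterexample.

m = 62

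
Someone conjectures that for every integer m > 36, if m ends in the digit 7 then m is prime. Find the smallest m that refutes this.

Check each integer m > 36 in order until m ends in the digit 7 but m is not prime.
For m = 37, 47 the conclusion holds.
m = 57: 57 ends in 7; 57 = 3 × 19, composite.

m = 57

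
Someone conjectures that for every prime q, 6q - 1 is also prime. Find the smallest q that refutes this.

q = 11

For q = 2, 3, 5, 7 the conclusion holds.
q = 11: 6q - 1 = 65 = 5 × 13, not prime.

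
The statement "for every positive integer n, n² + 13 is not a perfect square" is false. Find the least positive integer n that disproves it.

The first 5 eligible values, up to n = 5, all satisfy the conclusion.
n = 6: 6² + 13 = 49 = 7², a perfect square.

n = 6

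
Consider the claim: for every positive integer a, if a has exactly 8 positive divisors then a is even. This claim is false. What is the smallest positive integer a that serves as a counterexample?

a = 105

A counterexample is any positive integer a such that a has exactly 8 positive divisors but a is odd; we check each in order.
For a = 24, 30, 40, 42, …, 88, 102, 104 the conclusion holds.
a = 105: divisors of 105: 1, 3, 5, 7, 15, 21, 35, 105; 105 is odd.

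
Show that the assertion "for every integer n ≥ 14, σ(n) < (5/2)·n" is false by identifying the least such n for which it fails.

Check each integer n ≥ 14 in order until the claim fails.
The first 10 eligible values, up to n = 23, all satisfy the conclusion.
n = 24: σ(24) = 60; 60 ≥ 60.
So n = 24 is the smallest counterexample.

n = 24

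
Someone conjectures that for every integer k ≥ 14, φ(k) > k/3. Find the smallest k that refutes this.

k = 18

A counterexample is any integer k ≥ 14 such that the claim fails; we check each in order.
k = 14: φ(14) = 6 and 14/3 = 14/3, so φ(14) > 14/3.
k = 15: φ(15) = 8 and 15/3 = 5, so φ(15) > 15/3.
k = 16: φ(16) = 8 and 16/3 = 16/3, so φ(16) > 16/3.
k = 17: φ(17) = 16 and 17/3 = 17/3, so φ(17) > 17/3.
k = 18: φ(18) = 6 and 18/3 = 6, so φ(18) ≤ 18/3.
Hence k = 18 is a counterexample.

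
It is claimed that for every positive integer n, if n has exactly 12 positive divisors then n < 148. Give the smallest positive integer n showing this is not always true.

A counterexample is any positive integer n such that n has exactly 12 positive divisors but the claim fails; we check each in order.
The first 9 eligible values, up to n = 140, all satisfy the conclusion.
n = 150: τ(150) = 12; 150 ≥ 148.

n = 150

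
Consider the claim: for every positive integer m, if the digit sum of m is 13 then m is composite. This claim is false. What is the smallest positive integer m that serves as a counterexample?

m = 49: digit sum 13; 49 is composite.
m = 58: digit sum 13; 58 is composite.
m = 67: digit sum 13; 67 is prime, not composite.

m = 67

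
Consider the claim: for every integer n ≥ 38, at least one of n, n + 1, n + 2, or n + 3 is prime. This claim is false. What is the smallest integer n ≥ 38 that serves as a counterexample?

n = 48

A counterexample is any integer n ≥ 38 such that n, n + 1, n + 2, n + 3 are all composite; we check each in order.
For n = 38, 39, 40, 41, 42, 43, 44, 45, 46, 47 the conclusion holds.
n = 48: 48 = 2 × 24; 49 = 7 × 7; 50 = 2 × 25; 51 = 3 × 17 — all composite.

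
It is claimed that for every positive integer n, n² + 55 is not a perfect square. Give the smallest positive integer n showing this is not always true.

We need the least positive integer n for which n² + 55 is a perfect square.
For n = 1, 2 the conclusion holds.
n = 3: 3² + 55 = 64 = 8², a perfect square.
Hence n = 3 is a counterexample.

n = 3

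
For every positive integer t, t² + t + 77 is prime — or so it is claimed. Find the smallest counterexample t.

The first 5 eligible values, up to t = 5, all satisfy the conclusion.
t = 6: t² + t + 77 = 119 = 7 × 17, composite.

t = 6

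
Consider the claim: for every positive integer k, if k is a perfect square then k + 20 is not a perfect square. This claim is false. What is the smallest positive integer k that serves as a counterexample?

Check each positive integer k in order until k is a perfect square but k + 20 is a perfect square.
For k = 1, 4, 9 the conclusion holds.
k = 16: 16 = 4² and 16 + 20 = 36 = 6².

k = 16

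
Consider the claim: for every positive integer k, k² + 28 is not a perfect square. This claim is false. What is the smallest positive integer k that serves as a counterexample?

We need the least positive integer k for which k² + 28 is a perfect square.
For k = 1, 2, 3, 4, 5 the conclusion holds.
k = 6: 6² + 28 = 64 = 8², a perfect square.

k = 6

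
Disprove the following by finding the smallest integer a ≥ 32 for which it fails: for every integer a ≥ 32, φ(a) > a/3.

a = 32: φ(32) = 16 and 32/3 = 32/3, so φ(32) > 32/3.
a = 33: φ(33) = 20 and 33/3 = 11, so φ(33) > 33/3.
a = 34: φ(34) = 16 and 34/3 = 34/3, so φ(34) > 34/3.
a = 35: φ(35) = 24 and 35/3 = 35/3, so φ(35) > 35/3.
a = 36: φ(36) = 12 and 36/3 = 12, so φ(36) ≤ 36/3.
Thus a = 36 disproves the claim, and no smaller a works.

a = 36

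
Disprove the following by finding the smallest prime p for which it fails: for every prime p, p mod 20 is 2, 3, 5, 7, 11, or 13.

We need the least prime p for which the claim fails.
For p = 2, 3, 5, 7, 11, 13 the conclusion holds.
p = 17: 17 mod 20 = 17 — not in {2, 3, 5, 7, 11, 13}.

p = 17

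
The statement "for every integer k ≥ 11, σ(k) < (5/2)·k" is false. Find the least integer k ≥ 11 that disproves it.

k = 24

We need the least integer k ≥ 11 for which the claim fails.
For k = 11, 12, 13, 14, …, 21, 22, 23 the conclusion holds.
k = 24: σ(24) = 60; 60 ≥ 60.
Thus k = 24 disproves the claim, and no smaller k works.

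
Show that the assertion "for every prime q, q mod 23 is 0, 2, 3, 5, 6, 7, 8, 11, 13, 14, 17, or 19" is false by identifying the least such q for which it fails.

For q = 2, 3, 5, 7, …, 29, 31, 37 the conclusion holds.
q = 41: 41 mod 23 = 18 — not in {0, 2, 3, 5, 6, 7, 8, 11, 13, 14, 17, 19}.
Hence q = 41 is a counterexample.

q = 41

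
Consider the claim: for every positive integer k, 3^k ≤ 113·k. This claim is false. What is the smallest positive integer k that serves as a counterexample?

k = 6

k = 1: 3^k = 3 and 113·k = 113, so 3 ≤ 113.
k = 2: 3^k = 9 and 113·k = 226, so 9 ≤ 226.
k = 3: 3^k = 27 and 113·k = 339, so 27 ≤ 339.
k = 4: 3^k = 81 and 113·k = 452, so 81 ≤ 452.
k = 5: 3^k = 243 and 113·k = 565, so 243 ≤ 565.
k = 6: 3^k = 729 and 113·k = 678, so 729 > 678.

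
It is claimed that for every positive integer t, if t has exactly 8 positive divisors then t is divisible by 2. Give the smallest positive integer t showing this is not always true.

t = 105

A counterexample is any positive integer t such that t has exactly 8 positive divisors but t is not divisible by 2; we check each in order.
The first 12 eligible values, up to t = 104, all satisfy the conclusion.
t = 105: τ(105) = 8; 105 mod 2 = 1.
Thus t = 105 disproves the claim, and no smaller t works.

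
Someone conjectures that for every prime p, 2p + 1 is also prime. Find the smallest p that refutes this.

p = 7

Check each prime p in order until 2p + 1 is not prime.
For p = 2, 3, 5 the conclusion holds.
p = 7: 2p + 1 = 15 = 3 × 5, not prime.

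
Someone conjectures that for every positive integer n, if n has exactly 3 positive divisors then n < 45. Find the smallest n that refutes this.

Check each positive integer n in order until n has exactly 3 positive divisors but the claim fails.
n = 4: τ(4) = 3; 4 < 45.
n = 9: τ(9) = 3; 9 < 45.
n = 25: τ(25) = 3; 25 < 45.
n = 49: τ(49) = 3; 49 ≥ 45.
So n = 49 is the smallest counterexample.

n = 49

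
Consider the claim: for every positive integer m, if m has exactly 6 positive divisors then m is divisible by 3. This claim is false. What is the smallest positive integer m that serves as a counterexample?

m = 20

Check each positive integer m in order until m has exactly 6 positive divisors but m is not divisible by 3.
m = 12: τ(12) = 6; 12 mod 3 = 0.
m = 18: τ(18) = 6; 18 mod 3 = 0.
m = 20: τ(20) = 6; 20 mod 3 = 2.
Hence m = 20 is a counterexample.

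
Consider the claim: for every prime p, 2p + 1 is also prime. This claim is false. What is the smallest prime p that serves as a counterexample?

p = 7

We need the least prime p for which 2p + 1 is not prime.
p = 2: 2p + 1 = 5, prime.
p = 3: 2p + 1 = 7, prime.
p = 5: 2p + 1 = 11, prime.
p = 7: 2p + 1 = 15 = 3 × 5, not prime.
Hence p = 7 is a counterexample.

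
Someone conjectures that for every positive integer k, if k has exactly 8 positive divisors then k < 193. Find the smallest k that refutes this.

k = 195

The first 30 eligible values, up to k = 190, all satisfy the conclusion.
k = 195: τ(195) = 8; 195 ≥ 193.
So k = 195 is the smallest counterexample.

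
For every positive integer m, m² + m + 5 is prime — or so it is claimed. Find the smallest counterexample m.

m = 4

Check each positive integer m in order until m² + m + 5 is not prime.
For m = 1, 2, 3 the conclusion holds.
m = 4: m² + m + 5 = 25 = 5 × 5, composite.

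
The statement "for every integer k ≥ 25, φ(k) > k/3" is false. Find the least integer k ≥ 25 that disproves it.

k = 30

Check each integer k ≥ 25 in order until the claim fails.
The first 5 eligible values, up to k = 29, all satisfy the conclusion.
k = 30: φ(30) = 8 and 30/3 = 10, so φ(30) ≤ 30/3.
Thus k = 30 disproves the claim, and no smaller k works.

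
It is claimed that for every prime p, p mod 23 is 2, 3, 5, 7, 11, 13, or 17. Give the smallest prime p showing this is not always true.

p = 19

p = 2: 2 mod 23 = 2.
p = 3: 3 mod 23 = 3.
p = 5: 5 mod 23 = 5.
p = 7: 7 mod 23 = 7.
p = 11: 11 mod 23 = 11.
p = 13: 13 mod 23 = 13.
p = 17: 17 mod 23 = 17.
p = 19: 19 mod 23 = 19 — not in {2, 3, 5, 7, 11, 13, 17}.
Thus p = 19 disproves the claim, and no smaller p works.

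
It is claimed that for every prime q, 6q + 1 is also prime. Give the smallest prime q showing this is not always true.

q = 19

For q = 2, 3, 5, 7, 11, 13, 17 the conclusion holds.
q = 19: 6q + 1 = 115 = 5 × 23, not prime.
So q = 19 is the smallest counterexample.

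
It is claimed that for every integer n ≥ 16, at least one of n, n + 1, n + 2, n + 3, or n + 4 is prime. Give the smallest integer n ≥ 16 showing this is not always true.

We need the least integer n ≥ 16 for which n, n + 1, n + 2, n + 3, n + 4 are all composite.
The first 8 eligible values, up to n = 23, all satisfy the conclusion.
n = 24: 24 = 2 × 12; 25 = 5 × 5; 26 = 2 × 13; 27 = 3 × 9; 28 = 2 × 14 — all composite.
Hence n = 24 is a counterexample.

n = 24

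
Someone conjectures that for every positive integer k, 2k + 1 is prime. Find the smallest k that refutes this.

Check each positive integer k in order until 2k + 1 is not prime.
k = 1: 2k + 1 = 3, prime.
k = 2: 2k + 1 = 5, prime.
k = 3: 2k + 1 = 7, prime.
k = 4: 2k + 1 = 9 = 3 × 3, composite.

k = 4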